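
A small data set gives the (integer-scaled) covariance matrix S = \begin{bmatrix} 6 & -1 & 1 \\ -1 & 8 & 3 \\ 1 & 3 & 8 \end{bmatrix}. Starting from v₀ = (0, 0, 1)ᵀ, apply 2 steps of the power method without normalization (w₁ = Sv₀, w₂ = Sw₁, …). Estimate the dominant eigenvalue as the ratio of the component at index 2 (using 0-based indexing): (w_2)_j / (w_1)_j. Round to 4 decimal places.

9.2500

w1 = Sv₀ = (1, 3, 8)
w2 = Sw1 = (11, 47, 74)
Ratio at component: 74 / 8 = 9.2500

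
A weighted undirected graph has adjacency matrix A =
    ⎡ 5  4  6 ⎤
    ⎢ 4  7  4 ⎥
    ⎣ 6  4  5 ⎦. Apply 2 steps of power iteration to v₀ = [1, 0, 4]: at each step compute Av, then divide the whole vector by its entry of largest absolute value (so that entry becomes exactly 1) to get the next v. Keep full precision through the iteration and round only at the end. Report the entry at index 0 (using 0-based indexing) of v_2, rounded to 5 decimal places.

0.99219

Av0 = (29.000000, 20.000000, 26.000000); divide by 29.000000 → v1 = (1.000000, 0.689655, 0.896552)
Av1 = (13.137931, 12.413793, 13.241379); divide by 13.241379 → v2 = (0.992188, 0.937500, 1.000000)
Requested entry of v2: 381/384 = 0.99219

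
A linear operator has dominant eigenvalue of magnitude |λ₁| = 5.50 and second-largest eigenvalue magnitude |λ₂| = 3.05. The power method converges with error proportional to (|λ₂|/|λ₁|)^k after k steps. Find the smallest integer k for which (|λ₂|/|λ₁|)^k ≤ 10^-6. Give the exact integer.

24

|λ₂/λ₁| = 3.05/5.50 = 0.55455
Need k ≥ ln(10^-6) / ln(0.55455) = -13.8155 / -0.5896 ≈ 23.432
Smallest integer k satisfying the bound: 24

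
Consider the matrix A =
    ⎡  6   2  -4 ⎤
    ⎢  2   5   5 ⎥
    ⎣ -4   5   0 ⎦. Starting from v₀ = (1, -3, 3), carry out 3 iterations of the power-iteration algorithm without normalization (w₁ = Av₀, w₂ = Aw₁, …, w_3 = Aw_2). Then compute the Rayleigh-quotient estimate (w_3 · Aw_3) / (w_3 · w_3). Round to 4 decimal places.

w1 = Av₀ = (6·1 + 2·(-3) + (-4)·3; 2·1 + 5·(-3) + 5·3; (-4)·1 + 5·(-3) + 0·3) = (-12, 2, -19)
w2 = Aw1 = (6·(-12) + 2·2 + (-4)·(-19); 2·(-12) + 5·2 + 5·(-19); (-4)·(-12) + 5·2 + 0·(-19)) = (8, -109, 58)
w3 = Aw2 = (-402, -239, -577)
Aw3 = (-582, -4884, 413)
w3·Aw3 = (-402)·(-582) + (-239)·(-4884) + (-577)·413 = 1162939; w3·w3 = (-402)·(-402) + (-239)·(-239) + (-577)·(-577) = 551654
λ ≈ 1162939/551654 = 2.1081

λ ≈ 2.1081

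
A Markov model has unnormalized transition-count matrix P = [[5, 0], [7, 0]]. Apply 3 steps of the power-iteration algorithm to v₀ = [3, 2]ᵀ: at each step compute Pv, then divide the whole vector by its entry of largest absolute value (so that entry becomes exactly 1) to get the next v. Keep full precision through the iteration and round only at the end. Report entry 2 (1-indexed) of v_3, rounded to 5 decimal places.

Pv0 = (15.000000, 21.000000); divide by 21.000000 → v1 = (0.714286, 1.000000)
Pv1 = (3.571429, 5.000000); divide by 5.000000 → v2 = (0.714286, 1.000000)
Pv2 = (3.571429, 5.000000); divide by 5.000000 → v3 = (0.714286, 1.000000)
Requested entry of v3: 525/525 = 1.00000

1.00000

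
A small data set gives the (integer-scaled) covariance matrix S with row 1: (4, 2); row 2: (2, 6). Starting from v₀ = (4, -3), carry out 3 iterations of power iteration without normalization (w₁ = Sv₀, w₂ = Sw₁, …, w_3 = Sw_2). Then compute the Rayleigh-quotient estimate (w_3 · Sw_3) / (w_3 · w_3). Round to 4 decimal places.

λ ≈ 6.0000

w1 = Sv₀ = (4·4 + 2·(-3); 2·4 + 6·(-3)) = (10, -10)
w2 = Sw1 = (4·10 + 2·(-10); 2·10 + 6·(-10)) = (20, -40)
w3 = Sw2 = (0, -200)
Sw3 = (-400, -1200)
w3·Sw3 = 0·(-400) + (-200)·(-1200) = 240000; w3·w3 = 0·0 + (-200)·(-200) = 40000
λ ≈ 240000/40000 = 6.0000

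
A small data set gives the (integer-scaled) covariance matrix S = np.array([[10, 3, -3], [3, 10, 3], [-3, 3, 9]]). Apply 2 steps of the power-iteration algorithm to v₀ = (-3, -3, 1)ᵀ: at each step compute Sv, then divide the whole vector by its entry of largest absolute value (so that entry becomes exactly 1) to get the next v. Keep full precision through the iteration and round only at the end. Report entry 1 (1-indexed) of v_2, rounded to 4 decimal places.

Sv0 = (-42.00000, -36.00000, 9.00000); divide by -42.00000 → v1 = (1.00000, 0.85714, -0.21429)
Sv1 = (13.21429, 10.92857, -2.35714); divide by 13.21429 → v2 = (1.00000, 0.82703, -0.17838)
Requested entry of v2: -555/-555 = 1.0000

1.0000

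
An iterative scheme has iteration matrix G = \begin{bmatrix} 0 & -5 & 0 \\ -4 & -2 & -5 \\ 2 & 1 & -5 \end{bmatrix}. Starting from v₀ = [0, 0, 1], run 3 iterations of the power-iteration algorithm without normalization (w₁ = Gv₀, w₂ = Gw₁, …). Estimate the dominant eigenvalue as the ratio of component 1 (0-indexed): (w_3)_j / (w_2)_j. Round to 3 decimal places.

λ ≈ -7.714

w1 = Gv₀ = (0·0 + (-5)·0 + 0·1; (-4)·0 + (-2)·0 + (-5)·1; 2·0 + 1·0 + (-5)·1) = (0, -5, -5)
w2 = Gw1 = (0·0 + (-5)·(-5) + 0·(-5); (-4)·0 + (-2)·(-5) + (-5)·(-5); 2·0 + 1·(-5) + (-5)·(-5)) = (25, 35, 20)
w3 = Gw2 = (-175, -270, -15)
Ratio at component: -270 / 35 = -7.714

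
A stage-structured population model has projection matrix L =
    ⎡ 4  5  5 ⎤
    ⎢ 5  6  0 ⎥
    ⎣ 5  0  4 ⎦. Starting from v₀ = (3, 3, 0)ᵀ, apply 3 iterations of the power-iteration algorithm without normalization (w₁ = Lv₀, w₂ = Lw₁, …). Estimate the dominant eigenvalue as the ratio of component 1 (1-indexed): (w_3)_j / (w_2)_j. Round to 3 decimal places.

w1 = Lv₀ = (27, 33, 15)
w2 = Lw1 = (348, 333, 195)
w3 = Lw2 = (4032, 3738, 2520)
Ratio at component: 4032 / 348 = 11.586

11.586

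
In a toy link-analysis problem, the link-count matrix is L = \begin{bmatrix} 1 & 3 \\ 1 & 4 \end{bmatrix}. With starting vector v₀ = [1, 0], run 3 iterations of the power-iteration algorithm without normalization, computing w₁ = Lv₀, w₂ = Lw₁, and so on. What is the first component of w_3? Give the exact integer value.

19

w1 = Lv₀ = (1·1 + 3·0; 1·1 + 4·0) = (1, 1)
w2 = Lw1 = (1·1 + 3·1; 1·1 + 4·1) = (4, 5)
w3 = Lw2 = (19, 24)
The requested component of w3 is 19.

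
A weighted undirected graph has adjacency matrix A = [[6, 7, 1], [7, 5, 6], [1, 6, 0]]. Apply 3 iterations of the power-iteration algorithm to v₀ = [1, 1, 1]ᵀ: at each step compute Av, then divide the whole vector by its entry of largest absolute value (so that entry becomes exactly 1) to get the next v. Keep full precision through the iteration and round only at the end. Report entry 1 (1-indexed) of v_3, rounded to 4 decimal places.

0.8921

Av0 = (14.00000, 18.00000, 7.00000); divide by 18.00000 → v1 = (0.77778, 1.00000, 0.38889)
Av1 = (12.05556, 12.77778, 6.77778); divide by 12.77778 → v2 = (0.94348, 1.00000, 0.53043)
Av2 = (13.19130, 14.78696, 6.94348); divide by 14.78696 → v3 = (0.89209, 1.00000, 0.46957)
Requested entry of v3: 3034/3401 = 0.8921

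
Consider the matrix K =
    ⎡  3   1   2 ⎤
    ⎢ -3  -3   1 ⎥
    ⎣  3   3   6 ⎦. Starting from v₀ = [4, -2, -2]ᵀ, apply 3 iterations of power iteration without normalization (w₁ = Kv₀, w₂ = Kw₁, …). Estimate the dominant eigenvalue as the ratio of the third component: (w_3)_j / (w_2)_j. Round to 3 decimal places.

w1 = Kv₀ = (6, -8, -6)
w2 = Kw1 = (-2, 0, -42)
w3 = Kw2 = (-90, -36, -258)
Ratio at component: -258 / -42 = 6.143

6.143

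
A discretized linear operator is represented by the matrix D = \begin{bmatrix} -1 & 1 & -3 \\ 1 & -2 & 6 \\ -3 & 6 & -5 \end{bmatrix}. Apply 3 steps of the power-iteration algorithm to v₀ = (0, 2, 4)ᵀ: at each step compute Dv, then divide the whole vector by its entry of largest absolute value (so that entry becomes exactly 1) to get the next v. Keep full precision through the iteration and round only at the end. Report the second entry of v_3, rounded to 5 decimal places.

-0.81765

Dv0 = (-10.000000, 20.000000, -8.000000); divide by 20.000000 → v1 = (-0.500000, 1.000000, -0.400000)
Dv1 = (2.700000, -4.900000, 9.500000); divide by 9.500000 → v2 = (0.284211, -0.515789, 1.000000)
Dv2 = (-3.800000, 7.315789, -8.947368); divide by -8.947368 → v3 = (0.424706, -0.817647, 1.000000)
Requested entry of v3: 1390/-1700 = -0.81765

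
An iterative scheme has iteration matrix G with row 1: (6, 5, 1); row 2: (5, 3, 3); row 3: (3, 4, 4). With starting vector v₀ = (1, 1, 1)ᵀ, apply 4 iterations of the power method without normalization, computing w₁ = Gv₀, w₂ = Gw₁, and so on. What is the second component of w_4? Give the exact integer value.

w1 = Gv₀ = (6·1 + 5·1 + 1·1; 5·1 + 3·1 + 3·1; 3·1 + 4·1 + 4·1) = (12, 11, 11)
w2 = Gw1 = (6·12 + 5·11 + 1·11; 5·12 + 3·11 + 3·11; 3·12 + 4·11 + 4·11) = (138, 126, 124)
w3 = Gw2 = (1582, 1440, 1414)
w4 = Gw3 = (18106, 16472, 16162)
The requested component of w4 is 16472.

16472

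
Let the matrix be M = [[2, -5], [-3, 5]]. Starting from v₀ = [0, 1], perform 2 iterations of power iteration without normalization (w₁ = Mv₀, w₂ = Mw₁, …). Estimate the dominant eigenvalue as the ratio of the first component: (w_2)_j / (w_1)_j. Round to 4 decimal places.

7.0000

w1 = Mv₀ = (2·0 + (-5)·1; (-3)·0 + 5·1) = (-5, 5)
w2 = Mw1 = (2·(-5) + (-5)·5; (-3)·(-5) + 5·5) = (-35, 40)
Ratio at component: -35 / -5 = 7.0000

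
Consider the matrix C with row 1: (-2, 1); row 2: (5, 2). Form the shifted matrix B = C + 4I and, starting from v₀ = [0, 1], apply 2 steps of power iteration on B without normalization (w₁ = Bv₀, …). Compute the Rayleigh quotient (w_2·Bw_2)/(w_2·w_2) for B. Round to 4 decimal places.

μ ≈ 6.9811

B = C + 4I has rows (2, 1); (5, 6)
w1 = Bv₀ = (1, 6)
w2 = Bw1 = (8, 41)
Bw2 = (57, 286)
w2·Bw2 = 12182; w2·w2 = 1745; μ ≈ 12182/1745 = 6.9811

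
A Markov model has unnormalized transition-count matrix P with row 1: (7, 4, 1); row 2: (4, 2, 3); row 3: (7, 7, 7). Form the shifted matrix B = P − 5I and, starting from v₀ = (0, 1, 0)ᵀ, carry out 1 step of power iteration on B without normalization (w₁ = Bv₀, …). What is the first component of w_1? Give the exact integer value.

4

B = P − 5I has rows (2, 4, 1); (4, -3, 3); (7, 7, 2)
w1 = Bv₀ = (2·0 + 4·1 + 1·0; 4·0 + (-3)·1 + 3·0; 7·0 + 7·1 + 2·0) = (4, -3, 7)
Requested component of w1: 4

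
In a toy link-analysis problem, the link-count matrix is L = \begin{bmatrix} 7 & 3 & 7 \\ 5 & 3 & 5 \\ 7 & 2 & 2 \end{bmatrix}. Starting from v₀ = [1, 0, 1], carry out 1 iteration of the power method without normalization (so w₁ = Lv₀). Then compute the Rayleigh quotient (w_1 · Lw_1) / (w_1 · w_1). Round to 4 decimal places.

w1 = Lv₀ = (7·1 + 3·0 + 7·1; 5·1 + 3·0 + 5·1; 7·1 + 2·0 + 2·1) = (14, 10, 9)
Lw1 = (191, 145, 136)
w1·Lw1 = 14·191 + 10·145 + 9·136 = 5348; w1·w1 = 14·14 + 10·10 + 9·9 = 377
λ ≈ 5348/377 = 14.1857

λ ≈ 14.1857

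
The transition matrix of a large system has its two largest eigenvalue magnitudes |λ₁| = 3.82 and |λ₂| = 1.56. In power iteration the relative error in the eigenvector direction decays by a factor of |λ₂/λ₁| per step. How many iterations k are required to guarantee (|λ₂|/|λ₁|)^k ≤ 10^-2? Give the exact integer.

|λ₂/λ₁| = 1.56/3.82 = 0.40838
Need k ≥ ln(10^-2) / ln(0.40838) = -4.6052 / -0.8956 ≈ 5.142
Smallest integer k satisfying the bound: 6

6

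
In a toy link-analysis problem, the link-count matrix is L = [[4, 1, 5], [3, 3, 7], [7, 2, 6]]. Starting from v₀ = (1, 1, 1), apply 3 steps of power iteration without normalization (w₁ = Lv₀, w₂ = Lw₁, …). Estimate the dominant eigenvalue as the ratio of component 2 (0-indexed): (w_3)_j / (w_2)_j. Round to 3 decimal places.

w1 = Lv₀ = (4·1 + 1·1 + 5·1; 3·1 + 3·1 + 7·1; 7·1 + 2·1 + 6·1) = (10, 13, 15)
w2 = Lw1 = (4·10 + 1·13 + 5·15; 3·10 + 3·13 + 7·15; 7·10 + 2·13 + 6·15) = (128, 174, 186)
w3 = Lw2 = (1616, 2208, 2360)
Ratio at component: 2360 / 186 = 12.688

12.688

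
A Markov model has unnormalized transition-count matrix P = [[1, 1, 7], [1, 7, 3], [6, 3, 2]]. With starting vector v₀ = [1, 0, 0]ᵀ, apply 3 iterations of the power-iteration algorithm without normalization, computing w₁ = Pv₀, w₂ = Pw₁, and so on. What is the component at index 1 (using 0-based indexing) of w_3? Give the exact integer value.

289

w1 = Pv₀ = (1, 1, 6)
w2 = Pw1 = (44, 26, 21)
w3 = Pw2 = (217, 289, 384)
The requested component of w3 is 289.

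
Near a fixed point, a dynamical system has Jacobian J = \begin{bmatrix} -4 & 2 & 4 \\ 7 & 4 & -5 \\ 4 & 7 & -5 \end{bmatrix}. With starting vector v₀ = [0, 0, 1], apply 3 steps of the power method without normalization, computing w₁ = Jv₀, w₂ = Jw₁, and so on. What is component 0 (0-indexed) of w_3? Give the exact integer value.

w1 = Jv₀ = ((-4)·0 + 2·0 + 4·1; 7·0 + 4·0 + (-5)·1; 4·0 + 7·0 + (-5)·1) = (4, -5, -5)
w2 = Jw1 = ((-4)·4 + 2·(-5) + 4·(-5); 7·4 + 4·(-5) + (-5)·(-5); 4·4 + 7·(-5) + (-5)·(-5)) = (-46, 33, 6)
w3 = Jw2 = (274, -220, 17)
The requested component of w3 is 274.

274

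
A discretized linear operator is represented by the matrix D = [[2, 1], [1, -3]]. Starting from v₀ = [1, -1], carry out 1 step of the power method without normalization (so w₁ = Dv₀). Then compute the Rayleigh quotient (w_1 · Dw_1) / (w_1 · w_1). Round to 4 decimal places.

λ ≈ -2.2353

w1 = Dv₀ = (2·1 + 1·(-1); 1·1 + (-3)·(-1)) = (1, 4)
Dw1 = (6, -11)
w1·Dw1 = 1·6 + 4·(-11) = -38; w1·w1 = 1·1 + 4·4 = 17
λ ≈ -38/17 = -2.2353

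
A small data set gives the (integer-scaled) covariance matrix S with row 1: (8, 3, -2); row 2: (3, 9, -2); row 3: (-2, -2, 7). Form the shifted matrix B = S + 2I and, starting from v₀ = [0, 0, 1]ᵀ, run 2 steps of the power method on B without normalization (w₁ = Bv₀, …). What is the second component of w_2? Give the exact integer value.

-46

B = S + 2I has rows (10, 3, -2); (3, 11, -2); (-2, -2, 9)
w1 = Bv₀ = (-2, -2, 9)
w2 = Bw1 = (-44, -46, 89)
Requested component of w2: -46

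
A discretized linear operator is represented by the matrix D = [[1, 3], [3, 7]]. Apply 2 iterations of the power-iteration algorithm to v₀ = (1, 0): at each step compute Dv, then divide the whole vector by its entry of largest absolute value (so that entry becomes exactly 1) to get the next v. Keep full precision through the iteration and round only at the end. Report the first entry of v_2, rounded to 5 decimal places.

0.41667

Dv0 = (1.000000, 3.000000); divide by 3.000000 → v1 = (0.333333, 1.000000)
Dv1 = (3.333333, 8.000000); divide by 8.000000 → v2 = (0.416667, 1.000000)
Requested entry of v2: 10/24 = 0.41667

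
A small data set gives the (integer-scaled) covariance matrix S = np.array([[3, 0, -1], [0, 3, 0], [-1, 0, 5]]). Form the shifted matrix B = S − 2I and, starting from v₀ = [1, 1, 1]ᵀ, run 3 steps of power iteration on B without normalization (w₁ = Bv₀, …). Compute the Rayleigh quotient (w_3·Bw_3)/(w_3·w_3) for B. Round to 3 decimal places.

B = S − 2I has rows (1, 0, -1); (0, 1, 0); (-1, 0, 3)
w1 = Bv₀ = (1·1 + 0·1 + (-1)·1; 0·1 + 1·1 + 0·1; (-1)·1 + 0·1 + 3·1) = (0, 1, 2)
w2 = Bw1 = (1·0 + 0·1 + (-1)·2; 0·0 + 1·1 + 0·2; (-1)·0 + 0·1 + 3·2) = (-2, 1, 6)
w3 = Bw2 = (-8, 1, 20)
Bw3 = (-28, 1, 68)
w3·Bw3 = 1585; w3·w3 = 465; μ ≈ 1585/465 = 3.409

3.409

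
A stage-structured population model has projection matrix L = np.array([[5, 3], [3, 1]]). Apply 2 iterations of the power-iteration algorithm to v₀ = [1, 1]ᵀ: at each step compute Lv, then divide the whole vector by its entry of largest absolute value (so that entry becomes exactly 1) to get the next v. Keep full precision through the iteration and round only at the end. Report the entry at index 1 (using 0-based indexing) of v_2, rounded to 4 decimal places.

0.5385

Lv0 = (8.00000, 4.00000); divide by 8.00000 → v1 = (1.00000, 0.50000)
Lv1 = (6.50000, 3.50000); divide by 6.50000 → v2 = (1.00000, 0.53846)
Requested entry of v2: 28/52 = 0.5385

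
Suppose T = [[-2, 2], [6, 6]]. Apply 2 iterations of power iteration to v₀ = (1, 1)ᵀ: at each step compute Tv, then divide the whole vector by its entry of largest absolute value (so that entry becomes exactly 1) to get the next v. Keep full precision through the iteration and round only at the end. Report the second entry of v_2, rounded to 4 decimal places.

1.0000

Tv0 = (0.00000, 12.00000); divide by 12.00000 → v1 = (0.00000, 1.00000)
Tv1 = (2.00000, 6.00000); divide by 6.00000 → v2 = (0.33333, 1.00000)
Requested entry of v2: 72/72 = 1.0000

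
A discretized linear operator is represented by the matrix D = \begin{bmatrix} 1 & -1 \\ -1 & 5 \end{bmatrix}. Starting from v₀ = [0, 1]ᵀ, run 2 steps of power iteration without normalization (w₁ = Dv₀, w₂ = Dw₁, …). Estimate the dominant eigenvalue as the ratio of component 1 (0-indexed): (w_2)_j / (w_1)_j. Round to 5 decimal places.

5.20000

w1 = Dv₀ = (-1, 5)
w2 = Dw1 = (-6, 26)
Ratio at component: 26 / 5 = 5.20000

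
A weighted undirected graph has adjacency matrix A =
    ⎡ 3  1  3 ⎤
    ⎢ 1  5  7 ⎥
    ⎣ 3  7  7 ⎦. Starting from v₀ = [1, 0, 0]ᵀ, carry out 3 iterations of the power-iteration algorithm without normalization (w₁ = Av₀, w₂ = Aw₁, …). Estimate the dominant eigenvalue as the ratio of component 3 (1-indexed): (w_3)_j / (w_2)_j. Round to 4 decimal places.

w1 = Av₀ = (3·1 + 1·0 + 3·0; 1·1 + 5·0 + 7·0; 3·1 + 7·0 + 7·0) = (3, 1, 3)
w2 = Aw1 = (3·3 + 1·1 + 3·3; 1·3 + 5·1 + 7·3; 3·3 + 7·1 + 7·3) = (19, 29, 37)
w3 = Aw2 = (197, 423, 519)
Ratio at component: 519 / 37 = 14.0270

14.0270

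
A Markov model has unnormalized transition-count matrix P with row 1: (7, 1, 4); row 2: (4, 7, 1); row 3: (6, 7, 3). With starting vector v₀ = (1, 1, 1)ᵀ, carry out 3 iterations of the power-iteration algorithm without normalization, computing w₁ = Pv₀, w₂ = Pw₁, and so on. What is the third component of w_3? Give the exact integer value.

w1 = Pv₀ = (12, 12, 16)
w2 = Pw1 = (160, 148, 204)
w3 = Pw2 = (2084, 1880, 2608)
The requested component of w3 is 2608.

2608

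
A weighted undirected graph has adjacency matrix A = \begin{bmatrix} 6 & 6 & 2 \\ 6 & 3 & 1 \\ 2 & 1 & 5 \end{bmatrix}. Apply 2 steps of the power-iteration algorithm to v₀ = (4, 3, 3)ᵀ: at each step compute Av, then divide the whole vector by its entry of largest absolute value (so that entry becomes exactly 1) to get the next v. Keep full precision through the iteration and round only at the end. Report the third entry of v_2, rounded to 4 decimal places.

Av0 = (48.00000, 36.00000, 26.00000); divide by 48.00000 → v1 = (1.00000, 0.75000, 0.54167)
Av1 = (11.58333, 8.79167, 5.45833); divide by 11.58333 → v2 = (1.00000, 0.75899, 0.47122)
Requested entry of v2: 262/556 = 0.4712

0.4712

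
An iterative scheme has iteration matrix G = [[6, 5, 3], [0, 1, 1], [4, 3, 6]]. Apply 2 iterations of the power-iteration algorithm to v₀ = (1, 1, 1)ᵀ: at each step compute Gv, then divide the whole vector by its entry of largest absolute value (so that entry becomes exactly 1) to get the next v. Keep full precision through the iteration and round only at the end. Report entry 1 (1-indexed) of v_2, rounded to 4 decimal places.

Gv0 = (14.00000, 2.00000, 13.00000); divide by 14.00000 → v1 = (1.00000, 0.14286, 0.92857)
Gv1 = (9.50000, 1.07143, 10.00000); divide by 10.00000 → v2 = (0.95000, 0.10714, 1.00000)
Requested entry of v2: 133/140 = 0.9500

0.9500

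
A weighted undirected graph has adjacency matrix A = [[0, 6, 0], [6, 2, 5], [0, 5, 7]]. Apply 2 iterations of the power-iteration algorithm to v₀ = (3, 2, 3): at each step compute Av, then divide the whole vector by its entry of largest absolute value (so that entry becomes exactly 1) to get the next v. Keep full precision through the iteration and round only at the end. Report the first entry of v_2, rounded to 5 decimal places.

0.55224

Av0 = (12.000000, 37.000000, 31.000000); divide by 37.000000 → v1 = (0.324324, 1.000000, 0.837838)
Av1 = (6.000000, 8.135135, 10.864865); divide by 10.864865 → v2 = (0.552239, 0.748756, 1.000000)
Requested entry of v2: 222/402 = 0.55224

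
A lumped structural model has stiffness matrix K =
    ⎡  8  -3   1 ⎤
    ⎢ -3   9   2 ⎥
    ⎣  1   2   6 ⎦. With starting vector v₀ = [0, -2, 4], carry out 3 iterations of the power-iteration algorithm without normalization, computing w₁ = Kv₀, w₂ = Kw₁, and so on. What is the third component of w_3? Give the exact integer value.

w1 = Kv₀ = (10, -10, 20)
w2 = Kw1 = (130, -80, 110)
w3 = Kw2 = (1390, -890, 630)
The requested component of w3 is 630.

630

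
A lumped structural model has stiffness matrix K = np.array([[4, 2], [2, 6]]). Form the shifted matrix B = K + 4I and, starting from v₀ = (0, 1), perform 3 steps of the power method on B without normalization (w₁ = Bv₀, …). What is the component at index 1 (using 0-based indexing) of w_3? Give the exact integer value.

1112

B = K + 4I has rows (8, 2); (2, 10)
w1 = Bv₀ = (8·0 + 2·1; 2·0 + 10·1) = (2, 10)
w2 = Bw1 = (8·2 + 2·10; 2·2 + 10·10) = (36, 104)
w3 = Bw2 = (496, 1112)
Requested component of w3: 1112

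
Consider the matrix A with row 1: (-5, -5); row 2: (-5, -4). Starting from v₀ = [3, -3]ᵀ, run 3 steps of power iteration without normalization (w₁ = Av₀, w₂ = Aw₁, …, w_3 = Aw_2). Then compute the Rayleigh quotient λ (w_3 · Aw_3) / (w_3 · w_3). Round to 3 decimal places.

λ ≈ -9.525

w1 = Av₀ = ((-5)·3 + (-5)·(-3); (-5)·3 + (-4)·(-3)) = (0, -3)
w2 = Aw1 = ((-5)·0 + (-5)·(-3); (-5)·0 + (-4)·(-3)) = (15, 12)
w3 = Aw2 = (-135, -123)
Aw3 = (1290, 1167)
w3·Aw3 = (-135)·1290 + (-123)·1167 = -317691; w3·w3 = (-135)·(-135) + (-123)·(-123) = 33354
λ ≈ -317691/33354 = -9.525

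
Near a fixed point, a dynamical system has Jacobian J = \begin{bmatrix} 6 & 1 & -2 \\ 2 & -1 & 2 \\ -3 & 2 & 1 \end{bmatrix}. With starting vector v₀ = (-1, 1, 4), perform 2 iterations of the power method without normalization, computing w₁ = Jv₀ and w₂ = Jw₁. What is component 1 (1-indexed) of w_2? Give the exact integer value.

-91

w1 = Jv₀ = (6·(-1) + 1·1 + (-2)·4; 2·(-1) + (-1)·1 + 2·4; (-3)·(-1) + 2·1 + 1·4) = (-13, 5, 9)
w2 = Jw1 = (6·(-13) + 1·5 + (-2)·9; 2·(-13) + (-1)·5 + 2·9; (-3)·(-13) + 2·5 + 1·9) = (-91, -13, 58)
The requested component of w2 is -91.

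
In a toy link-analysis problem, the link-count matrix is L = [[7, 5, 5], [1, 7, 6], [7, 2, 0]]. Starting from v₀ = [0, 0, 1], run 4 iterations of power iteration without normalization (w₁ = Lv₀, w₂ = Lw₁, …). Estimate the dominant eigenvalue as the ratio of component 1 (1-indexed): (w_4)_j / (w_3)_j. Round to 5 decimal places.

w1 = Lv₀ = (5, 6, 0)
w2 = Lw1 = (65, 47, 47)
w3 = Lw2 = (925, 676, 549)
w4 = Lw3 = (12600, 8951, 7827)
Ratio at component: 12600 / 925 = 13.62162

λ ≈ 13.62162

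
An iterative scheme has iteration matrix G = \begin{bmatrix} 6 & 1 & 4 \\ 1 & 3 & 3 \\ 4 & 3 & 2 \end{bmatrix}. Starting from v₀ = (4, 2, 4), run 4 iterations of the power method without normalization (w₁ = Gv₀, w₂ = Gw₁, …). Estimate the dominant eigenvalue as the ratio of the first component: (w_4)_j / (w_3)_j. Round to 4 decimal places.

w1 = Gv₀ = (6·4 + 1·2 + 4·4; 1·4 + 3·2 + 3·4; 4·4 + 3·2 + 2·4) = (42, 22, 30)
w2 = Gw1 = (6·42 + 1·22 + 4·30; 1·42 + 3·22 + 3·30; 4·42 + 3·22 + 2·30) = (394, 198, 294)
w3 = Gw2 = (3738, 1870, 2758)
w4 = Gw3 = (35330, 17622, 26078)
Ratio at component: 35330 / 3738 = 9.4516

λ ≈ 9.4516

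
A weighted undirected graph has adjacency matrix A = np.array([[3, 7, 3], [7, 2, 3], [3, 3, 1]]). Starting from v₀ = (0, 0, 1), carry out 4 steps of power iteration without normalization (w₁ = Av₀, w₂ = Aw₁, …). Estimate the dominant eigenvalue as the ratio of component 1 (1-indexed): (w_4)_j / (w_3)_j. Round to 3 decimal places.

w1 = Av₀ = (3, 3, 1)
w2 = Aw1 = (33, 30, 19)
w3 = Aw2 = (366, 348, 208)
w4 = Aw3 = (4158, 3882, 2350)
Ratio at component: 4158 / 366 = 11.361

11.361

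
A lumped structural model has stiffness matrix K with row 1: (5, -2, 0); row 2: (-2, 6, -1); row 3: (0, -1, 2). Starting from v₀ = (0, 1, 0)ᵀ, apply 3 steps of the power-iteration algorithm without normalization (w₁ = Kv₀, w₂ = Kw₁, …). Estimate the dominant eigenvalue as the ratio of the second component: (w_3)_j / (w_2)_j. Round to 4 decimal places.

w1 = Kv₀ = (5·0 + (-2)·1 + 0·0; (-2)·0 + 6·1 + (-1)·0; 0·0 + (-1)·1 + 2·0) = (-2, 6, -1)
w2 = Kw1 = (5·(-2) + (-2)·6 + 0·(-1); (-2)·(-2) + 6·6 + (-1)·(-1); 0·(-2) + (-1)·6 + 2·(-1)) = (-22, 41, -8)
w3 = Kw2 = (-192, 298, -57)
Ratio at component: 298 / 41 = 7.2683

λ ≈ 7.2683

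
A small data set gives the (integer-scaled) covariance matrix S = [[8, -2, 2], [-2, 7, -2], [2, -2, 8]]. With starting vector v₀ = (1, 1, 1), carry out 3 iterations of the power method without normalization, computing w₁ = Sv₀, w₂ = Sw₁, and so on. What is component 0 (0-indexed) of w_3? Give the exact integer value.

762

w1 = Sv₀ = (8, 3, 8)
w2 = Sw1 = (74, -11, 74)
w3 = Sw2 = (762, -373, 762)
The requested component of w3 is 762.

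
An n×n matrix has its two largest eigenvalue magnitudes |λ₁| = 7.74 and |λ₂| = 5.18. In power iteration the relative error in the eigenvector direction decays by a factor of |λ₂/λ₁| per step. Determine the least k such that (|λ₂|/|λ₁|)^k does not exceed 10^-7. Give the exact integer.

|λ₂/λ₁| = 5.18/7.74 = 0.66925
Need k ≥ ln(10^-7) / ln(0.66925) = -16.1181 / -0.4016 ≈ 40.135
Smallest integer k satisfying the bound: 41

41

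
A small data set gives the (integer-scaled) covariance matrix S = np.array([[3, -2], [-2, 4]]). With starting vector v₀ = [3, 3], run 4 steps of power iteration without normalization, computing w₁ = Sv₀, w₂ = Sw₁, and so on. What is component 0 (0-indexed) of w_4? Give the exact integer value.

-291

w1 = Sv₀ = (3, 6)
w2 = Sw1 = (-3, 18)
w3 = Sw2 = (-45, 78)
w4 = Sw3 = (-291, 402)
The requested component of w4 is -291.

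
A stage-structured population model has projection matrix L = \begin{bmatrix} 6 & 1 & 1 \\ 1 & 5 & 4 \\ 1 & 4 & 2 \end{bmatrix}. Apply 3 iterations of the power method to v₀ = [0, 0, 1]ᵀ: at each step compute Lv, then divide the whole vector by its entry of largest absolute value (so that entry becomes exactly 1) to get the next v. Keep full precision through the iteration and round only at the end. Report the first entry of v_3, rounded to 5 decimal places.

0.50622

Lv0 = (1.000000, 4.000000, 2.000000); divide by 4.000000 → v1 = (0.250000, 1.000000, 0.500000)
Lv1 = (3.000000, 7.250000, 5.250000); divide by 7.250000 → v2 = (0.413793, 1.000000, 0.724138)
Lv2 = (4.206897, 8.310345, 5.862069); divide by 8.310345 → v3 = (0.506224, 1.000000, 0.705394)
Requested entry of v3: 122/241 = 0.50622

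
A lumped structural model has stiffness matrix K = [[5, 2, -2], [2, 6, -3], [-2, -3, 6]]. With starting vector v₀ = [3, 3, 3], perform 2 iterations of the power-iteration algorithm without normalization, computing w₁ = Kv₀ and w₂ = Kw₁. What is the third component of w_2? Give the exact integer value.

w1 = Kv₀ = (5·3 + 2·3 + (-2)·3; 2·3 + 6·3 + (-3)·3; (-2)·3 + (-3)·3 + 6·3) = (15, 15, 3)
w2 = Kw1 = (5·15 + 2·15 + (-2)·3; 2·15 + 6·15 + (-3)·3; (-2)·15 + (-3)·15 + 6·3) = (99, 111, -57)
The requested component of w2 is -57.

-57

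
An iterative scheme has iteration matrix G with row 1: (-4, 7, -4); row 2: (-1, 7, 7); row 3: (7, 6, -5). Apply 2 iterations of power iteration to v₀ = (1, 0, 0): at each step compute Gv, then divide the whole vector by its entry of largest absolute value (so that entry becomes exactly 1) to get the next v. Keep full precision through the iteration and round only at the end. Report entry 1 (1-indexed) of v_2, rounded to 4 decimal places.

Gv0 = (-4.00000, -1.00000, 7.00000); divide by 7.00000 → v1 = (-0.57143, -0.14286, 1.00000)
Gv1 = (-2.71429, 6.57143, -9.85714); divide by -9.85714 → v2 = (0.27536, -0.66667, 1.00000)
Requested entry of v2: -19/-69 = 0.2754

0.2754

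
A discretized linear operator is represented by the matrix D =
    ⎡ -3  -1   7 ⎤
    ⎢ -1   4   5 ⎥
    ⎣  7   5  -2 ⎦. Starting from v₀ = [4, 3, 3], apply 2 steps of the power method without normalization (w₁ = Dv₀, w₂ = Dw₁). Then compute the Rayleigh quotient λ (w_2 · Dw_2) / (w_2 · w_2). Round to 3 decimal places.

3.891

w1 = Dv₀ = ((-3)·4 + (-1)·3 + 7·3; (-1)·4 + 4·3 + 5·3; 7·4 + 5·3 + (-2)·3) = (6, 23, 37)
w2 = Dw1 = ((-3)·6 + (-1)·23 + 7·37; (-1)·6 + 4·23 + 5·37; 7·6 + 5·23 + (-2)·37) = (218, 271, 83)
Dw2 = (-344, 1281, 2715)
w2·Dw2 = 218·(-344) + 271·1281 + 83·2715 = 497504; w2·w2 = 218·218 + 271·271 + 83·83 = 127854
λ ≈ 497504/127854 = 3.891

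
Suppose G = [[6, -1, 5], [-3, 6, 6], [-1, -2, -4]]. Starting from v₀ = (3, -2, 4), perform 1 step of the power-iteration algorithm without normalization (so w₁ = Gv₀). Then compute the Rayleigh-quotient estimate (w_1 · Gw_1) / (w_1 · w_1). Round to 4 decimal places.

w1 = Gv₀ = (6·3 + (-1)·(-2) + 5·4; (-3)·3 + 6·(-2) + 6·4; (-1)·3 + (-2)·(-2) + (-4)·4) = (40, 3, -15)
Gw1 = (162, -192, 14)
w1·Gw1 = 40·162 + 3·(-192) + (-15)·14 = 5694; w1·w1 = 40·40 + 3·3 + (-15)·(-15) = 1834
λ ≈ 5694/1834 = 3.1047

λ ≈ 3.1047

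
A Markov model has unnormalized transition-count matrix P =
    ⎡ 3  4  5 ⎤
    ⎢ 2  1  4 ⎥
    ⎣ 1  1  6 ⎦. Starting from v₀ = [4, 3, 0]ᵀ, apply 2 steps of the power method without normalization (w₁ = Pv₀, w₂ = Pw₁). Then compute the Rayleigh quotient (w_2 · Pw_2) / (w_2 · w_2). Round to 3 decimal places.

8.089

w1 = Pv₀ = (3·4 + 4·3 + 5·0; 2·4 + 1·3 + 4·0; 1·4 + 1·3 + 6·0) = (24, 11, 7)
w2 = Pw1 = (3·24 + 4·11 + 5·7; 2·24 + 1·11 + 4·7; 1·24 + 1·11 + 6·7) = (151, 87, 77)
Pw2 = (1186, 697, 700)
w2·Pw2 = 151·1186 + 87·697 + 77·700 = 293625; w2·w2 = 151·151 + 87·87 + 77·77 = 36299
λ ≈ 293625/36299 = 8.089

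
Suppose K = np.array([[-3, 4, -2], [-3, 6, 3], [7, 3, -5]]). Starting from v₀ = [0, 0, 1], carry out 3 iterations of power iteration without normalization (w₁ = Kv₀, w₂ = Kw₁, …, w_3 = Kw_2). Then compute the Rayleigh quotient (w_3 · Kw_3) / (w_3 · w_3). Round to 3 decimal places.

-5.388

w1 = Kv₀ = (-2, 3, -5)
w2 = Kw1 = (28, 9, 20)
w3 = Kw2 = (-88, 30, 123)
Kw3 = (138, 813, -1141)
w3·Kw3 = (-88)·138 + 30·813 + 123·(-1141) = -128097; w3·w3 = (-88)·(-88) + 30·30 + 123·123 = 23773
λ ≈ -128097/23773 = -5.388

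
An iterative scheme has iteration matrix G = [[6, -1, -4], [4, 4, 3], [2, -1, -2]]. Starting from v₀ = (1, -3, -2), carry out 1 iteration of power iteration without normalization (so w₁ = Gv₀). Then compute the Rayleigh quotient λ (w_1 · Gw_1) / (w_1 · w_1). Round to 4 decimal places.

w1 = Gv₀ = (17, -14, 9)
Gw1 = (80, 39, 30)
w1·Gw1 = 17·80 + (-14)·39 + 9·30 = 1084; w1·w1 = 17·17 + (-14)·(-14) + 9·9 = 566
λ ≈ 1084/566 = 1.9152

λ ≈ 1.9152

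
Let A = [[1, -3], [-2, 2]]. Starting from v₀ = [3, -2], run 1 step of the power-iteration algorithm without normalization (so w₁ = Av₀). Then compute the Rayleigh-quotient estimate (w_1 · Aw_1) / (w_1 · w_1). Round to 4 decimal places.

w1 = Av₀ = (1·3 + (-3)·(-2); (-2)·3 + 2·(-2)) = (9, -10)
Aw1 = (39, -38)
w1·Aw1 = 9·39 + (-10)·(-38) = 731; w1·w1 = 9·9 + (-10)·(-10) = 181
λ ≈ 731/181 = 4.0387

λ ≈ 4.0387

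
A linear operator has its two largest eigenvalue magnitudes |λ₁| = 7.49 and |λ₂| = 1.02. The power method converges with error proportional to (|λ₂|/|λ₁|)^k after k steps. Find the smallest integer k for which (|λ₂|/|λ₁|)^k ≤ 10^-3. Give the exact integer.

|λ₂/λ₁| = 1.02/7.49 = 0.13618
Need k ≥ ln(10^-3) / ln(0.13618) = -6.9078 / -1.9938 ≈ 3.465
Smallest integer k satisfying the bound: 4

4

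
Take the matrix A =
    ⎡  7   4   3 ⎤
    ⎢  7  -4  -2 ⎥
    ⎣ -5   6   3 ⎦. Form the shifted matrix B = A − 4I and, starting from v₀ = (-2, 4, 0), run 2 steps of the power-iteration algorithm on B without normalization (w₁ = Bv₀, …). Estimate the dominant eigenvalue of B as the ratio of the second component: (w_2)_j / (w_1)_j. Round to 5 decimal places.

μ ≈ -8.04348

B = A − 4I has rows (3, 4, 3); (7, -8, -2); (-5, 6, -1)
w1 = Bv₀ = (3·(-2) + 4·4 + 3·0; 7·(-2) + (-8)·4 + (-2)·0; (-5)·(-2) + 6·4 + (-1)·0) = (10, -46, 34)
w2 = Bw1 = (3·10 + 4·(-46) + 3·34; 7·10 + (-8)·(-46) + (-2)·34; (-5)·10 + 6·(-46) + (-1)·34) = (-52, 370, -360)
Ratio: 370/-46 = -8.04348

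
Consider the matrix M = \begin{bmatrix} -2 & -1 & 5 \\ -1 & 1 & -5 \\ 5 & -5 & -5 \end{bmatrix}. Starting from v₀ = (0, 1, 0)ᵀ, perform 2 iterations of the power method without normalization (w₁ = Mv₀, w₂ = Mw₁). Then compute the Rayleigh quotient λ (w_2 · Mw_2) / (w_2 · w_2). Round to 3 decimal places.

w1 = Mv₀ = (-1, 1, -5)
w2 = Mw1 = (-24, 27, 15)
Mw2 = (96, -24, -330)
w2·Mw2 = (-24)·96 + 27·(-24) + 15·(-330) = -7902; w2·w2 = (-24)·(-24) + 27·27 + 15·15 = 1530
λ ≈ -7902/1530 = -5.165

-5.165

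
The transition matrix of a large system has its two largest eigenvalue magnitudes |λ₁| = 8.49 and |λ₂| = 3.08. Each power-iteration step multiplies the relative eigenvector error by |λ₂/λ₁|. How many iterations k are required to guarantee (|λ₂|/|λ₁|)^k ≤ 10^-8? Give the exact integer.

19

|λ₂/λ₁| = 3.08/8.49 = 0.36278
Need k ≥ ln(10^-8) / ln(0.36278) = -18.4207 / -1.0140 ≈ 18.167
Smallest integer k satisfying the bound: 19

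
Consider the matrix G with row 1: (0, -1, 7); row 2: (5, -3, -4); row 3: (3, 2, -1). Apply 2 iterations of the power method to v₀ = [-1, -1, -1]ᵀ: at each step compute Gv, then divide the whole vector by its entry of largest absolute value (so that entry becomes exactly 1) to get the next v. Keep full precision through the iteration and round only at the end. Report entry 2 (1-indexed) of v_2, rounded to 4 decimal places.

Gv0 = (-6.00000, 2.00000, -4.00000); divide by -6.00000 → v1 = (1.00000, -0.33333, 0.66667)
Gv1 = (5.00000, 3.33333, 1.66667); divide by 5.00000 → v2 = (1.00000, 0.66667, 0.33333)
Requested entry of v2: -20/-30 = 0.6667

0.6667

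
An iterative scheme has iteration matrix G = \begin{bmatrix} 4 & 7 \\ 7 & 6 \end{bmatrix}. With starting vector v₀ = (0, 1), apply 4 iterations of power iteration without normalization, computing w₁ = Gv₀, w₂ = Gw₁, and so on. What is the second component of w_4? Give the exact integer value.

w1 = Gv₀ = (4·0 + 7·1; 7·0 + 6·1) = (7, 6)
w2 = Gw1 = (4·7 + 7·6; 7·7 + 6·6) = (70, 85)
w3 = Gw2 = (875, 1000)
w4 = Gw3 = (10500, 12125)
The requested component of w4 is 12125.

12125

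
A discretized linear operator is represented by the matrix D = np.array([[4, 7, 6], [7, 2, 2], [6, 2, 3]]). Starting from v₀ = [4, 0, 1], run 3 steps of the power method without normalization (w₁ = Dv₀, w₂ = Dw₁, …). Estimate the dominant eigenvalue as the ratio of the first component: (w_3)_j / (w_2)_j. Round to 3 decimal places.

11.639

w1 = Dv₀ = (4·4 + 7·0 + 6·1; 7·4 + 2·0 + 2·1; 6·4 + 2·0 + 3·1) = (22, 30, 27)
w2 = Dw1 = (4·22 + 7·30 + 6·27; 7·22 + 2·30 + 2·27; 6·22 + 2·30 + 3·27) = (460, 268, 273)
w3 = Dw2 = (5354, 4302, 4115)
Ratio at component: 5354 / 460 = 11.639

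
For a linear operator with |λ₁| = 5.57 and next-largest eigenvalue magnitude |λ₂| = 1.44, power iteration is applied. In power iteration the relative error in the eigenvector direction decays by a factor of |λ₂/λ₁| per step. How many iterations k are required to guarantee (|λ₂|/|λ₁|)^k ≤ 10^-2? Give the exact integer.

|λ₂/λ₁| = 1.44/5.57 = 0.25853
Need k ≥ ln(10^-2) / ln(0.25853) = -4.6052 / -1.3528 ≈ 3.404
Smallest integer k satisfying the bound: 4

4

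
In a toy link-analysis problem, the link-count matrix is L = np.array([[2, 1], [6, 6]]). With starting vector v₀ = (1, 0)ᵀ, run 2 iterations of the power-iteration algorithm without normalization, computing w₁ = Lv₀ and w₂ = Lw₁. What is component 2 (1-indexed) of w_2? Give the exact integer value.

48

w1 = Lv₀ = (2·1 + 1·0; 6·1 + 6·0) = (2, 6)
w2 = Lw1 = (2·2 + 1·6; 6·2 + 6·6) = (10, 48)
The requested component of w2 is 48.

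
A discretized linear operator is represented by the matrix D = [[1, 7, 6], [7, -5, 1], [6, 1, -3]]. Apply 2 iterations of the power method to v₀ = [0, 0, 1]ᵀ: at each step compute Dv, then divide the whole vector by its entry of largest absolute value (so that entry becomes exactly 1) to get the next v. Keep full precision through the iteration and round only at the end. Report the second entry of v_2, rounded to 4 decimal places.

Dv0 = (6.00000, 1.00000, -3.00000); divide by 6.00000 → v1 = (1.00000, 0.16667, -0.50000)
Dv1 = (-0.83333, 5.66667, 7.66667); divide by 7.66667 → v2 = (-0.10870, 0.73913, 1.00000)
Requested entry of v2: 34/46 = 0.7391

0.7391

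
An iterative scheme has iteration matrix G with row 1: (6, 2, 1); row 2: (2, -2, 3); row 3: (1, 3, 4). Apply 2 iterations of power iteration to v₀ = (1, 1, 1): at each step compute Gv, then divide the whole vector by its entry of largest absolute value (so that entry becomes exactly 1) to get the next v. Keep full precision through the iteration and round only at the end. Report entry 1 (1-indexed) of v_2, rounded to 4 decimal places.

1.0000

Gv0 = (9.00000, 3.00000, 8.00000); divide by 9.00000 → v1 = (1.00000, 0.33333, 0.88889)
Gv1 = (7.55556, 4.00000, 5.55556); divide by 7.55556 → v2 = (1.00000, 0.52941, 0.73529)
Requested entry of v2: 68/68 = 1.0000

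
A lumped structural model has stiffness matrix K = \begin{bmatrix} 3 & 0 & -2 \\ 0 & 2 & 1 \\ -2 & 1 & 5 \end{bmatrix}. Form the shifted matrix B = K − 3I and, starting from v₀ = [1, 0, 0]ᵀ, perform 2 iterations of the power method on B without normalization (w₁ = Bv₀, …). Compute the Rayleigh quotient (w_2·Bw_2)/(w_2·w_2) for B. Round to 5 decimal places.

μ ≈ 3.00000

B = K − 3I has rows (0, 0, -2); (0, -1, 1); (-2, 1, 2)
w1 = Bv₀ = (0·1 + 0·0 + (-2)·0; 0·1 + (-1)·0 + 1·0; (-2)·1 + 1·0 + 2·0) = (0, 0, -2)
w2 = Bw1 = (0·0 + 0·0 + (-2)·(-2); 0·0 + (-1)·0 + 1·(-2); (-2)·0 + 1·0 + 2·(-2)) = (4, -2, -4)
Bw2 = (8, -2, -18)
w2·Bw2 = 108; w2·w2 = 36; μ ≈ 108/36 = 3.00000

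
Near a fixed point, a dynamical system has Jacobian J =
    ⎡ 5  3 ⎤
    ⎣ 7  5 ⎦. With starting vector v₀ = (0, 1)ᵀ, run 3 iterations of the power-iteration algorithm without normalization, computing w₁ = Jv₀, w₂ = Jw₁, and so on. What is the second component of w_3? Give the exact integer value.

440

w1 = Jv₀ = (3, 5)
w2 = Jw1 = (30, 46)
w3 = Jw2 = (288, 440)
The requested component of w3 is 440.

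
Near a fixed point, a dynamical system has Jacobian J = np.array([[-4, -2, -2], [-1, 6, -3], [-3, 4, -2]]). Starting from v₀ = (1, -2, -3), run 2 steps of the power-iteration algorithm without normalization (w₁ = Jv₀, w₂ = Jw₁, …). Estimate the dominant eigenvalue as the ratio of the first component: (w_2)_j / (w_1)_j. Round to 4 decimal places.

-1.0000

w1 = Jv₀ = ((-4)·1 + (-2)·(-2) + (-2)·(-3); (-1)·1 + 6·(-2) + (-3)·(-3); (-3)·1 + 4·(-2) + (-2)·(-3)) = (6, -4, -5)
w2 = Jw1 = ((-4)·6 + (-2)·(-4) + (-2)·(-5); (-1)·6 + 6·(-4) + (-3)·(-5); (-3)·6 + 4·(-4) + (-2)·(-5)) = (-6, -15, -24)
Ratio at component: -6 / 6 = -1.0000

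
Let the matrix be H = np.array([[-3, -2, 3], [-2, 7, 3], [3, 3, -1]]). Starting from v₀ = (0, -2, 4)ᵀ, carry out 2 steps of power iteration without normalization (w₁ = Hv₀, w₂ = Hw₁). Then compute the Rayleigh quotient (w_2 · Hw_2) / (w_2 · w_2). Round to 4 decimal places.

w1 = Hv₀ = ((-3)·0 + (-2)·(-2) + 3·4; (-2)·0 + 7·(-2) + 3·4; 3·0 + 3·(-2) + (-1)·4) = (16, -2, -10)
w2 = Hw1 = ((-3)·16 + (-2)·(-2) + 3·(-10); (-2)·16 + 7·(-2) + 3·(-10); 3·16 + 3·(-2) + (-1)·(-10)) = (-74, -76, 52)
Hw2 = (530, -228, -502)
w2·Hw2 = (-74)·530 + (-76)·(-228) + 52·(-502) = -47996; w2·w2 = (-74)·(-74) + (-76)·(-76) + 52·52 = 13956
λ ≈ -47996/13956 = -3.4391

λ ≈ -3.4391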